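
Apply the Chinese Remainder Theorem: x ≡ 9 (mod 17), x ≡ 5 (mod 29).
179

Using Chinese Remainder Theorem:
M = 17 × 29 = 493
M1 = 29, M2 = 17
y1 = 29^(-1) mod 17 = 10
y2 = 17^(-1) mod 29 = 12
x = (9×29×10 + 5×17×12) mod 493 = 179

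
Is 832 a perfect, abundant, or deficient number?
abundant

Proper divisors of 832: sum = 1 + 2 + 4 + 8 + 13 + 16 + 26 + 32 + 52 + 64 + 104 + 208 + 416 = 946
Since 946 > 832, 832 is abundant.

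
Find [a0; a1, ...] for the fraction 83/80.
[1; 26, 1, 2]

Euclidean algorithm steps:
83 = 1 × 80 + 3
80 = 26 × 3 + 2
3 = 1 × 2 + 1
2 = 2 × 1 + 0
Continued fraction: [1; 26, 1, 2]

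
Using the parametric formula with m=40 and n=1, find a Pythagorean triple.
(1599, 80, 1601)

Euclid's formula: a = m² - n², b = 2mn, c = m² + n²
m = 40, n = 1
a = 40² - 1² = 1600 - 1 = 1599
b = 2 × 40 × 1 = 80
c = 40² + 1² = 1600 + 1 = 1601
Verification: 1599² + 80² = 2556801 + 6400 = 2563201 = 1601² ✓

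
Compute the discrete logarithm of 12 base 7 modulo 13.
6

Baby-step giant-step with step n = ⌈√13⌉ = 4.
Baby steps 7^j mod 13 (j:value) for j=0..3: 0:1, 1:7, 2:10, 3:5.
Giant-step multiplier: 7^(-4) ≡ 7^(12-4) = 7^8 ≡ 3 (mod 13).
Giant steps γ_i = 12·3^i mod 13: γ_0=12, γ_1=10 (in table at j=2).
x = i·n + j = 1·4 + 2 = 6.
Check: 7^6 ≡ 12 (mod 13).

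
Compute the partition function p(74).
7089500

p(n) counts ways to write n as a sum of positive integers (order ignored).
Euler's pentagonal recurrence: p(k) = p(k-1) + p(k-2) - p(k-5) - p(k-7) + p(k-12) + p(k-15) - ... (offsets j(3j∓1)/2, signs ++--, p(0)=1, p(<0)=0).
DP table for k = 0..73: p(0)=1, p(1)=1, p(2)=2, p(3)=3, p(4)=5, p(5)=7, p(6)=11, p(7)=15, p(8)=22, p(9)=30, p(10)=42, p(11)=56, p(12)=77, p(13)=101, p(14)=135, p(15)=176, p(16)=231, p(17)=297, p(18)=385, p(19)=490, p(20)=627, p(21)=792, p(22)=1002, p(23)=1255, p(24)=1575, p(25)=1958, p(26)=2436, p(27)=3010, p(28)=3718, p(29)=4565, p(30)=5604, p(31)=6842, p(32)=8349, p(33)=10143, p(34)=12310, p(35)=14883, p(36)=17977, p(37)=21637, p(38)=26015, p(39)=31185, p(40)=37338, p(41)=44583, p(42)=53174, p(43)=63261, p(44)=75175, p(45)=89134, p(46)=105558, p(47)=124754, p(48)=147273, p(49)=173525, p(50)=204226, p(51)=239943, p(52)=281589, p(53)=329931, p(54)=386155, p(55)=451276, p(56)=526823, p(57)=614154, p(58)=715220, p(59)=831820, p(60)=966467, p(61)=1121505, p(62)=1300156, p(63)=1505499, p(64)=1741630, p(65)=2012558, p(66)=2323520, p(67)=2679689, p(68)=3087735, p(69)=3554345, p(70)=4087968, p(71)=4697205, p(72)=5392783, p(73)=6185689.
Final step: p(74) = p(73) + p(72) - p(69) - p(67) + p(62) + p(59) - p(52) - p(48) + p(39) + p(34) - p(23) - p(17) + p(4)
= 6185689 + 5392783 - 3554345 - 2679689 + 1300156 + 831820 - 281589 - 147273 + 31185 + 12310 - 1255 - 297 + 5
= 7089500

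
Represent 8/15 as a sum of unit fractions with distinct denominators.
1/2 + 1/30

Greedy algorithm:
8/15: ceiling(15/8) = 2, use 1/2
1/30: ceiling(30/1) = 30, use 1/30
Result: 8/15 = 1/2 + 1/30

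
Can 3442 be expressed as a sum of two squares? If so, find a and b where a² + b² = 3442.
29² + 51² (a=29, b=51)

Factorization: 3442 = 2 × 1721
By Fermat: n is sum of two squares iff every prime p ≡ 3 (mod 4) appears to even power.
All primes ≡ 3 (mod 4) appear to even power.
Search a = 0, 1, 2, … for 3442 - a² a perfect square: first hit at a = 29: 3442 - 841 = 2601 = 51².
3442 = 29² + 51² = 841 + 2601 ✓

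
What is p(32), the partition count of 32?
8349

p(n) counts ways to write n as a sum of positive integers (order ignored).
Euler's pentagonal recurrence: p(k) = p(k-1) + p(k-2) - p(k-5) - p(k-7) + p(k-12) + p(k-15) - ... (offsets j(3j∓1)/2, signs ++--, p(0)=1, p(<0)=0).
DP table for k = 0..31: p(0)=1, p(1)=1, p(2)=2, p(3)=3, p(4)=5, p(5)=7, p(6)=11, p(7)=15, p(8)=22, p(9)=30, p(10)=42, p(11)=56, p(12)=77, p(13)=101, p(14)=135, p(15)=176, p(16)=231, p(17)=297, p(18)=385, p(19)=490, p(20)=627, p(21)=792, p(22)=1002, p(23)=1255, p(24)=1575, p(25)=1958, p(26)=2436, p(27)=3010, p(28)=3718, p(29)=4565, p(30)=5604, p(31)=6842.
Final step: p(32) = p(31) + p(30) - p(27) - p(25) + p(20) + p(17) - p(10) - p(6)
= 6842 + 5604 - 3010 - 1958 + 627 + 297 - 42 - 11
= 8349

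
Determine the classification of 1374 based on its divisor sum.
abundant

Proper divisors of 1374: sum = 1 + 2 + 3 + 6 + 229 + 458 + 687 = 1386
Since 1386 > 1374, 1374 is abundant.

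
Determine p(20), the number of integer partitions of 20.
627

p(n) counts ways to write n as a sum of positive integers (order ignored).
Euler's pentagonal recurrence: p(k) = p(k-1) + p(k-2) - p(k-5) - p(k-7) + p(k-12) + p(k-15) - ... (offsets j(3j∓1)/2, signs ++--, p(0)=1, p(<0)=0).
DP table for k = 0..19: p(0)=1, p(1)=1, p(2)=2, p(3)=3, p(4)=5, p(5)=7, p(6)=11, p(7)=15, p(8)=22, p(9)=30, p(10)=42, p(11)=56, p(12)=77, p(13)=101, p(14)=135, p(15)=176, p(16)=231, p(17)=297, p(18)=385, p(19)=490.
Final step: p(20) = p(19) + p(18) - p(15) - p(13) + p(8) + p(5)
= 490 + 385 - 176 - 101 + 22 + 7
= 627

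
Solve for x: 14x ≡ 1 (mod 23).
5

gcd(14, 23) = 1, so the inverse exists.
Extended Euclidean algorithm on (23, 14):
23 = 1 × 14 + 9  ⟹  9 = (1)·23 + (-1)·14
14 = 1 × 9 + 5  ⟹  5 = (-1)·23 + (2)·14
9 = 1 × 5 + 4  ⟹  4 = (2)·23 + (-3)·14
5 = 1 × 4 + 1  ⟹  1 = (-3)·23 + (5)·14
So (5)·14 ≡ 1 (mod 23), i.e. 14^(-1) ≡ 5 (mod 23).
Check: 14 × 5 = 70 ≡ 1 (mod 23)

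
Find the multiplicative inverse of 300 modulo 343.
335

gcd(300, 343) = 1, so the inverse exists.
Extended Euclidean algorithm on (343, 300):
343 = 1 × 300 + 43  ⟹  43 = (1)·343 + (-1)·300
300 = 6 × 43 + 42  ⟹  42 = (-6)·343 + (7)·300
43 = 1 × 42 + 1  ⟹  1 = (7)·343 + (-8)·300
So (-8)·300 ≡ 1 (mod 343), i.e. 300^(-1) ≡ -8 ≡ 335 (mod 343).
Check: 300 × 335 = 100500 ≡ 1 (mod 343)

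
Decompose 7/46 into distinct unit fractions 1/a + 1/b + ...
1/7 + 1/108 + 1/17388

Greedy algorithm:
7/46: ceiling(46/7) = 7, use 1/7
3/322: ceiling(322/3) = 108, use 1/108
1/17388: ceiling(17388/1) = 17388, use 1/17388
Result: 7/46 = 1/7 + 1/108 + 1/17388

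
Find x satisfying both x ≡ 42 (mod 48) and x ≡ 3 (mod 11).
234

Using Chinese Remainder Theorem:
M = 48 × 11 = 528
M1 = 11, M2 = 48
y1 = 11^(-1) mod 48 = 35
y2 = 48^(-1) mod 11 = 3
x = (42×11×35 + 3×48×3) mod 528 = 234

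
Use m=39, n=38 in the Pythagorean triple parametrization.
(77, 2964, 2965)

Euclid's formula: a = m² - n², b = 2mn, c = m² + n²
m = 39, n = 38
a = 39² - 38² = 1521 - 1444 = 77
b = 2 × 39 × 38 = 2964
c = 39² + 38² = 1521 + 1444 = 2965
Verification: 77² + 2964² = 5929 + 8785296 = 8791225 = 2965² ✓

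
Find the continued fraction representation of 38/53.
[0; 1, 2, 1, 1, 7]

Euclidean algorithm steps:
38 = 0 × 53 + 38
53 = 1 × 38 + 15
38 = 2 × 15 + 8
15 = 1 × 8 + 7
8 = 1 × 7 + 1
7 = 7 × 1 + 0
Continued fraction: [0; 1, 2, 1, 1, 7]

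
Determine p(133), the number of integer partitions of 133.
7346629512

p(n) counts ways to write n as a sum of positive integers (order ignored).
Euler's pentagonal recurrence: p(k) = p(k-1) + p(k-2) - p(k-5) - p(k-7) + p(k-12) + p(k-15) - ... (offsets j(3j∓1)/2, signs ++--, p(0)=1, p(<0)=0).
DP table for k = 0..132: p(0)=1, p(1)=1, p(2)=2, p(3)=3, p(4)=5, p(5)=7, p(6)=11, p(7)=15, p(8)=22, p(9)=30, p(10)=42, p(11)=56, p(12)=77, p(13)=101, p(14)=135, p(15)=176, p(16)=231, p(17)=297, p(18)=385, p(19)=490, p(20)=627, p(21)=792, p(22)=1002, p(23)=1255, p(24)=1575, p(25)=1958, p(26)=2436, p(27)=3010, p(28)=3718, p(29)=4565, p(30)=5604, p(31)=6842, p(32)=8349, p(33)=10143, p(34)=12310, p(35)=14883, p(36)=17977, p(37)=21637, p(38)=26015, p(39)=31185, p(40)=37338, p(41)=44583, p(42)=53174, p(43)=63261, p(44)=75175, p(45)=89134, p(46)=105558, p(47)=124754, p(48)=147273, p(49)=173525, p(50)=204226, p(51)=239943, p(52)=281589, p(53)=329931, p(54)=386155, p(55)=451276, p(56)=526823, p(57)=614154, p(58)=715220, p(59)=831820, p(60)=966467, p(61)=1121505, p(62)=1300156, p(63)=1505499, p(64)=1741630, p(65)=2012558, p(66)=2323520, p(67)=2679689, p(68)=3087735, p(69)=3554345, p(70)=4087968, p(71)=4697205, p(72)=5392783, p(73)=6185689, p(74)=7089500, p(75)=8118264, p(76)=9289091, p(77)=10619863, p(78)=12132164, p(79)=13848650, p(80)=15796476, p(81)=18004327, p(82)=20506255, p(83)=23338469, p(84)=26543660, p(85)=30167357, p(86)=34262962, p(87)=38887673, p(88)=44108109, p(89)=49995925, p(90)=56634173, p(91)=64112359, p(92)=72533807, p(93)=82010177, p(94)=92669720, p(95)=104651419, p(96)=118114304, p(97)=133230930, p(98)=150198136, p(99)=169229875, p(100)=190569292, p(101)=214481126, p(102)=241265379, p(103)=271248950, p(104)=304801365, p(105)=342325709, p(106)=384276336, p(107)=431149389, p(108)=483502844, p(109)=541946240, p(110)=607163746, p(111)=679903203, p(112)=761002156, p(113)=851376628, p(114)=952050665, p(115)=1064144451, p(116)=1188908248, p(117)=1327710076, p(118)=1482074143, p(119)=1653668665, p(120)=1844349560, p(121)=2056148051, p(122)=2291320912, p(123)=2552338241, p(124)=2841940500, p(125)=3163127352, p(126)=3519222692, p(127)=3913864295, p(128)=4351078600, p(129)=4835271870, p(130)=5371315400, p(131)=5964539504, p(132)=6620830889.
Final step: p(133) = p(132) + p(131) - p(128) - p(126) + p(121) + p(118) - p(111) - p(107) + p(98) + p(93) - p(82) - p(76) + p(63) + p(56) - p(41) - p(33) + p(16) + p(7)
= 6620830889 + 5964539504 - 4351078600 - 3519222692 + 2056148051 + 1482074143 - 679903203 - 431149389 + 150198136 + 82010177 - 20506255 - 9289091 + 1505499 + 526823 - 44583 - 10143 + 231 + 15
= 7346629512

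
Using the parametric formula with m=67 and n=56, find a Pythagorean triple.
(1353, 7504, 7625)

Euclid's formula: a = m² - n², b = 2mn, c = m² + n²
m = 67, n = 56
a = 67² - 56² = 4489 - 3136 = 1353
b = 2 × 67 × 56 = 7504
c = 67² + 56² = 4489 + 3136 = 7625
Verification: 1353² + 7504² = 1830609 + 56310016 = 58140625 = 7625² ✓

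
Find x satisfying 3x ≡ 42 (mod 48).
x ≡ 14 (mod 16)

gcd(3, 48) = 3, which divides 42, so solutions exist.
Divide through by 3: x ≡ 14 (mod 16).
The coefficient of x is now 1, so x ≡ 14 (mod 16).
Check: 3 × 14 = 42 ≡ 42 (mod 48).
x ≡ 14 (mod 16), giving 3 solutions mod 48.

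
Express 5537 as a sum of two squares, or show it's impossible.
49² + 56² (a=49, b=56)

Factorization: 5537 = 7^2 × 113
By Fermat: n is sum of two squares iff every prime p ≡ 3 (mod 4) appears to even power.
All primes ≡ 3 (mod 4) appear to even power.
Search a = 0, 1, 2, … for 5537 - a² a perfect square: first hit at a = 49: 5537 - 2401 = 3136 = 56².
5537 = 49² + 56² = 2401 + 3136 ✓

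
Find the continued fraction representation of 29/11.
[2; 1, 1, 1, 3]

Euclidean algorithm steps:
29 = 2 × 11 + 7
11 = 1 × 7 + 4
7 = 1 × 4 + 3
4 = 1 × 3 + 1
3 = 3 × 1 + 0
Continued fraction: [2; 1, 1, 1, 3]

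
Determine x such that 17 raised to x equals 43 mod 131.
18

Baby-step giant-step with step n = ⌈√131⌉ = 12.
Baby steps 17^j mod 131 (j:value) for j=0..11: 0:1, 1:17, 2:27, 3:66, 4:74, 5:79, 6:33, 7:37, 8:105, 9:82, 10:84, 11:118.
Giant-step multiplier: 17^(-12) ≡ 17^(130-12) = 17^118 ≡ 16 (mod 131).
Giant steps γ_i = 43·16^i mod 131: γ_0=43, γ_1=33 (in table at j=6).
x = i·n + j = 1·12 + 6 = 18.
Check: 17^18 ≡ 43 (mod 131).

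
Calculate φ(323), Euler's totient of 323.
288

323 = 17 × 19
φ(n) = n × ∏(1 - 1/p) for each prime p dividing n
φ(323) = 323 × (1 - 1/17) × (1 - 1/19) = 288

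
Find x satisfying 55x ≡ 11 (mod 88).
x ≡ 5 (mod 8)

gcd(55, 88) = 11, which divides 11, so solutions exist.
Divide through by 11: 5x ≡ 1 (mod 8).
Find 5^(-1) mod 8 by the extended Euclidean algorithm:
8 = 1 × 5 + 3  ⟹  3 = (1)·8 + (-1)·5
5 = 1 × 3 + 2  ⟹  2 = (-1)·8 + (2)·5
3 = 1 × 2 + 1  ⟹  1 = (2)·8 + (-3)·5
So (-3)·5 ≡ 1 (mod 8), i.e. 5^(-1) ≡ -3 ≡ 5 (mod 8).
x ≡ 5 × 1 = 5 ≡ 5 (mod 8).
Check: 55 × 5 = 275 ≡ 11 (mod 88).
x ≡ 5 (mod 8), giving 11 solutions mod 88.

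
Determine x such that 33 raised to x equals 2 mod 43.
9

Baby-step giant-step with step n = ⌈√43⌉ = 7.
Baby steps 33^j mod 43 (j:value) for j=0..6: 0:1, 1:33, 2:14, 3:32, 4:24, 5:18, 6:35.
Giant-step multiplier: 33^(-7) ≡ 33^(42-7) = 33^35 ≡ 7 (mod 43).
Giant steps γ_i = 2·7^i mod 43: γ_0=2, γ_1=14 (in table at j=2).
x = i·n + j = 1·7 + 2 = 9.
Check: 33^9 ≡ 2 (mod 43).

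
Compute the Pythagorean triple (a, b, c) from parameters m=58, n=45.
(1339, 5220, 5389)

Euclid's formula: a = m² - n², b = 2mn, c = m² + n²
m = 58, n = 45
a = 58² - 45² = 3364 - 2025 = 1339
b = 2 × 58 × 45 = 5220
c = 58² + 45² = 3364 + 2025 = 5389
Verification: 1339² + 5220² = 1792921 + 27248400 = 29041321 = 5389² ✓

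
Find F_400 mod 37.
31

Matrix identity: Q^n = [[F_(n+1), F_n], [F_n, F_(n-1)]] with Q = [[1,1],[1,0]].
n = 400 = 110010000₂. Square-and-multiply, entries mod 37:
Q^1 = [[1,1],[1,0]]
Q^3 = (Q^1)²·Q = [[3,2],[2,1]]
Q^6 = (Q^3)² = [[13,8],[8,5]]
Q^12 = (Q^6)² = [[11,33],[33,15]]
Q^25 = (Q^12)²·Q = [[33,26],[26,7]]
Q^50 = (Q^25)² = [[26,4],[4,22]]
Q^100 = (Q^50)² = [[26,7],[7,19]]
Q^200 = (Q^100)² = [[22,19],[19,3]]
Q^400 = (Q^200)² = [[31,31],[31,0]]
F_400 mod 37 = Q^400[0][1] = 31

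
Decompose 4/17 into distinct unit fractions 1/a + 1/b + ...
1/5 + 1/29 + 1/1233 + 1/3039345

Greedy algorithm:
4/17: ceiling(17/4) = 5, use 1/5
3/85: ceiling(85/3) = 29, use 1/29
2/2465: ceiling(2465/2) = 1233, use 1/1233
1/3039345: ceiling(3039345/1) = 3039345, use 1/3039345
Result: 4/17 = 1/5 + 1/29 + 1/1233 + 1/3039345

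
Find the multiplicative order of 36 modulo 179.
89

179 is prime, so ord(36) divides φ(179) = 178.
Divisors of 178: 1, 2, 89, 178.
Repeated squaring: 36^1 ≡ 36, 36^2 ≡ 43, 36^4 ≡ 59, 36^8 ≡ 80, 36^16 ≡ 135, 36^32 ≡ 146, 36^64 ≡ 15, 36^128 ≡ 46 (mod 179).
Test 36^d mod 179 for each divisor d in increasing order:
36^1 ≡ 36
36^2 ≡ 43
36^89 = 36^64·36^16·36^8·36^1 ≡ 1  ← first divisor giving 1
The order is 89.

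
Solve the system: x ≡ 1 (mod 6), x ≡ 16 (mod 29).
103

Using Chinese Remainder Theorem:
M = 6 × 29 = 174
M1 = 29, M2 = 6
y1 = 29^(-1) mod 6 = 5
y2 = 6^(-1) mod 29 = 5
x = (1×29×5 + 16×6×5) mod 174 = 103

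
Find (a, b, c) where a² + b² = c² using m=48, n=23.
(1775, 2208, 2833)

Euclid's formula: a = m² - n², b = 2mn, c = m² + n²
m = 48, n = 23
a = 48² - 23² = 2304 - 529 = 1775
b = 2 × 48 × 23 = 2208
c = 48² + 23² = 2304 + 529 = 2833
Verification: 1775² + 2208² = 3150625 + 4875264 = 8025889 = 2833² ✓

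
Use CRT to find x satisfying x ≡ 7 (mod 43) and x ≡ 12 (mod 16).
652

Using Chinese Remainder Theorem:
M = 43 × 16 = 688
M1 = 16, M2 = 43
y1 = 16^(-1) mod 43 = 35
y2 = 43^(-1) mod 16 = 3
x = (7×16×35 + 12×43×3) mod 688 = 652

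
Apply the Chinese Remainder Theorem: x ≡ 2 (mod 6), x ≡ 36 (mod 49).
134

Using Chinese Remainder Theorem:
M = 6 × 49 = 294
M1 = 49, M2 = 6
y1 = 49^(-1) mod 6 = 1
y2 = 6^(-1) mod 49 = 41
x = (2×49×1 + 36×6×41) mod 294 = 134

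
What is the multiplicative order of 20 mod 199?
99

199 is prime, so ord(20) divides φ(199) = 198.
Divisors of 198: 1, 2, 3, 6, 9, 11, 18, 22, 33, 66, 99, 198.
Repeated squaring: 20^1 ≡ 20, 20^2 ≡ 2, 20^4 ≡ 4, 20^8 ≡ 16, 20^16 ≡ 57, 20^32 ≡ 65, 20^64 ≡ 46, 20^128 ≡ 126 (mod 199).
Test 20^d mod 199 for each divisor d in increasing order:
20^1 ≡ 20
20^2 ≡ 2
20^3 = 20^2·20^1 ≡ 40
20^6 = 20^4·20^2 ≡ 8
20^9 = 20^8·20^1 ≡ 121
20^11 = 20^8·20^2·20^1 ≡ 43
20^18 = 20^16·20^2 ≡ 114
20^22 = 20^16·20^4·20^2 ≡ 58
20^33 = 20^32·20^1 ≡ 106
20^66 = 20^64·20^2 ≡ 92
20^99 = 20^64·20^32·20^2·20^1 ≡ 1  ← first divisor giving 1
The order is 99.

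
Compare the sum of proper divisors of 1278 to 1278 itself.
abundant

Proper divisors of 1278: sum = 1 + 2 + 3 + 6 + 9 + 18 + 71 + 142 + 213 + 426 + 639 = 1530
Since 1530 > 1278, 1278 is abundant.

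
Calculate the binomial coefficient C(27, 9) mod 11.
0

Using Lucas' theorem:
Write n=27 and k=9 in base 11:
n in base 11: [2, 5]
k in base 11: [0, 9]
C(27,9) mod 11 = ∏ C(n_i, k_i) mod 11
Digit binomials (mod 11): C(2,0) = 1; C(5,9) = 0 (k_i > n_i)
Product: 1 × 0 = 0 ≡ 0 (mod 11)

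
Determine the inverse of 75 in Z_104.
43

gcd(75, 104) = 1, so the inverse exists.
Extended Euclidean algorithm on (104, 75):
104 = 1 × 75 + 29  ⟹  29 = (1)·104 + (-1)·75
75 = 2 × 29 + 17  ⟹  17 = (-2)·104 + (3)·75
29 = 1 × 17 + 12  ⟹  12 = (3)·104 + (-4)·75
17 = 1 × 12 + 5  ⟹  5 = (-5)·104 + (7)·75
12 = 2 × 5 + 2  ⟹  2 = (13)·104 + (-18)·75
5 = 2 × 2 + 1  ⟹  1 = (-31)·104 + (43)·75
So (43)·75 ≡ 1 (mod 104), i.e. 75^(-1) ≡ 43 (mod 104).
Check: 75 × 43 = 3225 ≡ 1 (mod 104)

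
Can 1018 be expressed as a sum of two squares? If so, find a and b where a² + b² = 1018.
17² + 27² (a=17, b=27)

Factorization: 1018 = 2 × 509
By Fermat: n is sum of two squares iff every prime p ≡ 3 (mod 4) appears to even power.
All primes ≡ 3 (mod 4) appear to even power.
Search a = 0, 1, 2, … for 1018 - a² a perfect square: first hit at a = 17: 1018 - 289 = 729 = 27².
1018 = 17² + 27² = 289 + 729 ✓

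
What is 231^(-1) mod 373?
197

gcd(231, 373) = 1, so the inverse exists.
Extended Euclidean algorithm on (373, 231):
373 = 1 × 231 + 142  ⟹  142 = (1)·373 + (-1)·231
231 = 1 × 142 + 89  ⟹  89 = (-1)·373 + (2)·231
142 = 1 × 89 + 53  ⟹  53 = (2)·373 + (-3)·231
89 = 1 × 53 + 36  ⟹  36 = (-3)·373 + (5)·231
53 = 1 × 36 + 17  ⟹  17 = (5)·373 + (-8)·231
36 = 2 × 17 + 2  ⟹  2 = (-13)·373 + (21)·231
17 = 8 × 2 + 1  ⟹  1 = (109)·373 + (-176)·231
So (-176)·231 ≡ 1 (mod 373), i.e. 231^(-1) ≡ -176 ≡ 197 (mod 373).
Check: 231 × 197 = 45507 ≡ 1 (mod 373)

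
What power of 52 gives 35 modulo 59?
40

Baby-step giant-step with step n = ⌈√59⌉ = 8.
Baby steps 52^j mod 59 (j:value) for j=0..7: 0:1, 1:52, 2:49, 3:11, 4:41, 5:8, 6:3, 7:38.
Giant-step multiplier: 52^(-8) ≡ 52^(58-8) = 52^50 ≡ 57 (mod 59).
Giant steps γ_i = 35·57^i mod 59: γ_0=35, γ_1=48, γ_2=22, γ_3=15, γ_4=29, γ_5=1 (in table at j=0).
x = i·n + j = 5·8 + 0 = 40.
Check: 52^40 ≡ 35 (mod 59).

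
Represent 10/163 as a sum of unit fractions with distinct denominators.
1/17 + 1/396 + 1/1097316

Greedy algorithm:
10/163: ceiling(163/10) = 17, use 1/17
7/2771: ceiling(2771/7) = 396, use 1/396
1/1097316: ceiling(1097316/1) = 1097316, use 1/1097316
Result: 10/163 = 1/17 + 1/396 + 1/1097316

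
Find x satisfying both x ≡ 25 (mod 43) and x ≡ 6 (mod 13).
240

Using Chinese Remainder Theorem:
M = 43 × 13 = 559
M1 = 13, M2 = 43
y1 = 13^(-1) mod 43 = 10
y2 = 43^(-1) mod 13 = 10
x = (25×13×10 + 6×43×10) mod 559 = 240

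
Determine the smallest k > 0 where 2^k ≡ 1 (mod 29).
28

29 is prime, so ord(2) divides φ(29) = 28.
Divisors of 28: 1, 2, 4, 7, 14, 28.
Repeated squaring: 2^1 ≡ 2, 2^2 ≡ 4, 2^4 ≡ 16, 2^8 ≡ 24, 2^16 ≡ 25 (mod 29).
Test 2^d mod 29 for each divisor d in increasing order:
2^1 ≡ 2
2^2 ≡ 4
2^4 ≡ 16
2^7 = 2^4·2^2·2^1 ≡ 12
2^14 = 2^8·2^4·2^2 ≡ 28
2^28 = 2^16·2^8·2^4 ≡ 1  ← first divisor giving 1
The order is 28.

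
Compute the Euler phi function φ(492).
160

492 = 2^2 × 3 × 41
φ(n) = n × ∏(1 - 1/p) for each prime p dividing n
φ(492) = 492 × (1 - 1/2) × (1 - 1/3) × (1 - 1/41) = 160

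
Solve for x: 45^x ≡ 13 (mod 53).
8

Baby-step giant-step with step n = ⌈√53⌉ = 8.
Baby steps 45^j mod 53 (j:value) for j=0..7: 0:1, 1:45, 2:11, 3:18, 4:15, 5:39, 6:6, 7:5.
Giant-step multiplier: 45^(-8) ≡ 45^(52-8) = 45^44 ≡ 49 (mod 53).
Giant steps γ_i = 13·49^i mod 53: γ_0=13, γ_1=1 (in table at j=0).
x = i·n + j = 1·8 + 0 = 8.
Check: 45^8 ≡ 13 (mod 53).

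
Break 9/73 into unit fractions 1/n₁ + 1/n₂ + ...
1/9 + 1/83 + 1/7791 + 1/70808504 + 1/10027688406627528

Greedy algorithm:
9/73: ceiling(73/9) = 9, use 1/9
8/657: ceiling(657/8) = 83, use 1/83
7/54531: ceiling(54531/7) = 7791, use 1/7791
2/141617007: ceiling(141617007/2) = 70808504, use 1/70808504
1/10027688406627528: ceiling(10027688406627528/1) = 10027688406627528, use 1/10027688406627528
Result: 9/73 = 1/9 + 1/83 + 1/7791 + 1/70808504 + 1/10027688406627528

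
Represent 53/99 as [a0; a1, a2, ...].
[0; 1, 1, 6, 1, 1, 3]

Euclidean algorithm steps:
53 = 0 × 99 + 53
99 = 1 × 53 + 46
53 = 1 × 46 + 7
46 = 6 × 7 + 4
7 = 1 × 4 + 3
4 = 1 × 3 + 1
3 = 3 × 1 + 0
Continued fraction: [0; 1, 1, 6, 1, 1, 3]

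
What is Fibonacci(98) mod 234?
91

Matrix identity: Q^n = [[F_(n+1), F_n], [F_n, F_(n-1)]] with Q = [[1,1],[1,0]].
n = 98 = 1100010₂. Square-and-multiply, entries mod 234:
Q^1 = [[1,1],[1,0]]
Q^3 = (Q^1)²·Q = [[3,2],[2,1]]
Q^6 = (Q^3)² = [[13,8],[8,5]]
Q^12 = (Q^6)² = [[233,144],[144,89]]
Q^24 = (Q^12)² = [[145,36],[36,109]]
Q^49 = (Q^24)²·Q = [[109,91],[91,18]]
Q^98 = (Q^49)² = [[38,91],[91,181]]
F_98 mod 234 = Q^98[0][1] = 91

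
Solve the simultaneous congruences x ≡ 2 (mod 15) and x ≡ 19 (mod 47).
677

Using Chinese Remainder Theorem:
M = 15 × 47 = 705
M1 = 47, M2 = 15
y1 = 47^(-1) mod 15 = 8
y2 = 15^(-1) mod 47 = 22
x = (2×47×8 + 19×15×22) mod 705 = 677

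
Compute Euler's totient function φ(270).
72

270 = 2 × 3^3 × 5
φ(n) = n × ∏(1 - 1/p) for each prime p dividing n
φ(270) = 270 × (1 - 1/2) × (1 - 1/3) × (1 - 1/5) = 72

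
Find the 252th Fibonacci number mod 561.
408

Matrix identity: Q^n = [[F_(n+1), F_n], [F_n, F_(n-1)]] with Q = [[1,1],[1,0]].
n = 252 = 11111100₂. Square-and-multiply, entries mod 561:
Q^1 = [[1,1],[1,0]]
Q^3 = (Q^1)²·Q = [[3,2],[2,1]]
Q^7 = (Q^3)²·Q = [[21,13],[13,8]]
Q^15 = (Q^7)²·Q = [[426,49],[49,377]]
Q^31 = (Q^15)²·Q = [[507,430],[430,77]]
Q^63 = (Q^31)²·Q = [[234,442],[442,353]]
Q^126 = (Q^63)² = [[475,272],[272,203]]
Q^252 = (Q^126)² = [[35,408],[408,188]]
F_252 mod 561 = Q^252[0][1] = 408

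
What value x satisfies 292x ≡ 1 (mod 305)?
258

gcd(292, 305) = 1, so the inverse exists.
Extended Euclidean algorithm on (305, 292):
305 = 1 × 292 + 13  ⟹  13 = (1)·305 + (-1)·292
292 = 22 × 13 + 6  ⟹  6 = (-22)·305 + (23)·292
13 = 2 × 6 + 1  ⟹  1 = (45)·305 + (-47)·292
So (-47)·292 ≡ 1 (mod 305), i.e. 292^(-1) ≡ -47 ≡ 258 (mod 305).
Check: 292 × 258 = 75336 ≡ 1 (mod 305)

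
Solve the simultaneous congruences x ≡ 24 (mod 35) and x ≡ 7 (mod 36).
619

Using Chinese Remainder Theorem:
M = 35 × 36 = 1260
M1 = 36, M2 = 35
y1 = 36^(-1) mod 35 = 1
y2 = 35^(-1) mod 36 = 35
x = (24×36×1 + 7×35×35) mod 1260 = 619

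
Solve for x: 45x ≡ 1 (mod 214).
195

gcd(45, 214) = 1, so the inverse exists.
Extended Euclidean algorithm on (214, 45):
214 = 4 × 45 + 34  ⟹  34 = (1)·214 + (-4)·45
45 = 1 × 34 + 11  ⟹  11 = (-1)·214 + (5)·45
34 = 3 × 11 + 1  ⟹  1 = (4)·214 + (-19)·45
So (-19)·45 ≡ 1 (mod 214), i.e. 45^(-1) ≡ -19 ≡ 195 (mod 214).
Check: 45 × 195 = 8775 ≡ 1 (mod 214)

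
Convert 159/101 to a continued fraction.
[1; 1, 1, 2, 1, 6, 2]

Euclidean algorithm steps:
159 = 1 × 101 + 58
101 = 1 × 58 + 43
58 = 1 × 43 + 15
43 = 2 × 15 + 13
15 = 1 × 13 + 2
13 = 6 × 2 + 1
2 = 2 × 1 + 0
Continued fraction: [1; 1, 1, 2, 1, 6, 2]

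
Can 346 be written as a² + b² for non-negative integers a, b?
11² + 15² (a=11, b=15)

Factorization: 346 = 2 × 173
By Fermat: n is sum of two squares iff every prime p ≡ 3 (mod 4) appears to even power.
All primes ≡ 3 (mod 4) appear to even power.
Search a = 0, 1, 2, … for 346 - a² a perfect square: first hit at a = 11: 346 - 121 = 225 = 15².
346 = 11² + 15² = 121 + 225 ✓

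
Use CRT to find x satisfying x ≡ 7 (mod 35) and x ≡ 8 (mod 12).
392

Using Chinese Remainder Theorem:
M = 35 × 12 = 420
M1 = 12, M2 = 35
y1 = 12^(-1) mod 35 = 3
y2 = 35^(-1) mod 12 = 11
x = (7×12×3 + 8×35×11) mod 420 = 392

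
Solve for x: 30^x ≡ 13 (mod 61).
20

Baby-step giant-step with step n = ⌈√61⌉ = 8.
Baby steps 30^j mod 61 (j:value) for j=0..7: 0:1, 1:30, 2:46, 3:38, 4:42, 5:40, 6:41, 7:10.
Giant-step multiplier: 30^(-8) ≡ 30^(60-8) = 30^52 ≡ 12 (mod 61).
Giant steps γ_i = 13·12^i mod 61: γ_0=13, γ_1=34, γ_2=42 (in table at j=4).
x = i·n + j = 2·8 + 4 = 20.
Check: 30^20 ≡ 13 (mod 61).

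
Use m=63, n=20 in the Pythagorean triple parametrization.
(3569, 2520, 4369)

Euclid's formula: a = m² - n², b = 2mn, c = m² + n²
m = 63, n = 20
a = 63² - 20² = 3969 - 400 = 3569
b = 2 × 63 × 20 = 2520
c = 63² + 20² = 3969 + 400 = 4369
Verification: 3569² + 2520² = 12737761 + 6350400 = 19088161 = 4369² ✓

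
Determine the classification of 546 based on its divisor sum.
abundant

Proper divisors of 546: sum = 1 + 2 + 3 + 6 + 7 + 13 + 14 + 21 + 26 + 39 + 42 + 78 + 91 + 182 + 273 = 798
Since 798 > 546, 546 is abundant.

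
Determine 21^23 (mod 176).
109

Repeated squaring. Binary of 23 = 10111.
21^1 ≡ 21 (mod 176); 21^2 ≡ 89 (mod 176); 21^4 ≡ 1 (mod 176); 21^8 ≡ 1 (mod 176); 21^16 ≡ 1 (mod 176)
21^23 = 21^1 × 21^2 × 21^4 × 21^16 ≡ 109 (mod 176)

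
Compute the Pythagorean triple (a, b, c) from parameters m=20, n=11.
(279, 440, 521)

Euclid's formula: a = m² - n², b = 2mn, c = m² + n²
m = 20, n = 11
a = 20² - 11² = 400 - 121 = 279
b = 2 × 20 × 11 = 440
c = 20² + 11² = 400 + 121 = 521
Verification: 279² + 440² = 77841 + 193600 = 271441 = 521² ✓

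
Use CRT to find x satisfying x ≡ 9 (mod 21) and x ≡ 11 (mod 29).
156

Using Chinese Remainder Theorem:
M = 21 × 29 = 609
M1 = 29, M2 = 21
y1 = 29^(-1) mod 21 = 8
y2 = 21^(-1) mod 29 = 18
x = (9×29×8 + 11×21×18) mod 609 = 156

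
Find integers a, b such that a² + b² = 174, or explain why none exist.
Not possible

Factorization: 174 = 2 × 3 × 29
By Fermat: n is sum of two squares iff every prime p ≡ 3 (mod 4) appears to even power.
Prime(s) ≡ 3 (mod 4) with odd exponent: [(3, 1)]
Therefore 174 cannot be expressed as a² + b².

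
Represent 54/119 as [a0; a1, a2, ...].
[0; 2, 4, 1, 10]

Euclidean algorithm steps:
54 = 0 × 119 + 54
119 = 2 × 54 + 11
54 = 4 × 11 + 10
11 = 1 × 10 + 1
10 = 10 × 1 + 0
Continued fraction: [0; 2, 4, 1, 10]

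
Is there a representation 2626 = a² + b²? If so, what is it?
5² + 51² (a=5, b=51)

Factorization: 2626 = 2 × 13 × 101
By Fermat: n is sum of two squares iff every prime p ≡ 3 (mod 4) appears to even power.
All primes ≡ 3 (mod 4) appear to even power.
Search a = 0, 1, 2, … for 2626 - a² a perfect square: first hit at a = 5: 2626 - 25 = 2601 = 51².
2626 = 5² + 51² = 25 + 2601 ✓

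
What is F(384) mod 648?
576

Matrix identity: Q^n = [[F_(n+1), F_n], [F_n, F_(n-1)]] with Q = [[1,1],[1,0]].
n = 384 = 110000000₂. Square-and-multiply, entries mod 648:
Q^1 = [[1,1],[1,0]]
Q^3 = (Q^1)²·Q = [[3,2],[2,1]]
Q^6 = (Q^3)² = [[13,8],[8,5]]
Q^12 = (Q^6)² = [[233,144],[144,89]]
Q^24 = (Q^12)² = [[505,360],[360,145]]
Q^48 = (Q^24)² = [[361,72],[72,289]]
Q^96 = (Q^48)² = [[73,144],[144,577]]
Q^192 = (Q^96)² = [[145,288],[288,505]]
Q^384 = (Q^192)² = [[289,576],[576,361]]
F_384 mod 648 = Q^384[0][1] = 576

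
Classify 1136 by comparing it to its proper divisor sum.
deficient

Proper divisors of 1136: sum = 1 + 2 + 4 + 8 + 16 + 71 + 142 + 284 + 568 = 1096
Since 1096 < 1136, 1136 is deficient.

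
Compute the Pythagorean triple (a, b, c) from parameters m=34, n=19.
(795, 1292, 1517)

Euclid's formula: a = m² - n², b = 2mn, c = m² + n²
m = 34, n = 19
a = 34² - 19² = 1156 - 361 = 795
b = 2 × 34 × 19 = 1292
c = 34² + 19² = 1156 + 361 = 1517
Verification: 795² + 1292² = 632025 + 1669264 = 2301289 = 1517² ✓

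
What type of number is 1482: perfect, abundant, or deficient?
abundant

Proper divisors of 1482: sum = 1 + 2 + 3 + 6 + 13 + 19 + 26 + 38 + 39 + 57 + 78 + 114 + 247 + 494 + 741 = 1878
Since 1878 > 1482, 1482 is abundant.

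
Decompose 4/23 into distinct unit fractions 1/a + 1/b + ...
1/6 + 1/138

Greedy algorithm:
4/23: ceiling(23/4) = 6, use 1/6
1/138: ceiling(138/1) = 138, use 1/138
Result: 4/23 = 1/6 + 1/138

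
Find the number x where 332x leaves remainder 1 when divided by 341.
303

gcd(332, 341) = 1, so the inverse exists.
Extended Euclidean algorithm on (341, 332):
341 = 1 × 332 + 9  ⟹  9 = (1)·341 + (-1)·332
332 = 36 × 9 + 8  ⟹  8 = (-36)·341 + (37)·332
9 = 1 × 8 + 1  ⟹  1 = (37)·341 + (-38)·332
So (-38)·332 ≡ 1 (mod 341), i.e. 332^(-1) ≡ -38 ≡ 303 (mod 341).
Check: 332 × 303 = 100596 ≡ 1 (mod 341)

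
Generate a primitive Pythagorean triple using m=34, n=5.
(1131, 340, 1181)

Euclid's formula: a = m² - n², b = 2mn, c = m² + n²
m = 34, n = 5
a = 34² - 5² = 1156 - 25 = 1131
b = 2 × 34 × 5 = 340
c = 34² + 5² = 1156 + 25 = 1181
Verification: 1131² + 340² = 1279161 + 115600 = 1394761 = 1181² ✓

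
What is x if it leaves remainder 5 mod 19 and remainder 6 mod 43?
651

Using Chinese Remainder Theorem:
M = 19 × 43 = 817
M1 = 43, M2 = 19
y1 = 43^(-1) mod 19 = 4
y2 = 19^(-1) mod 43 = 34
x = (5×43×4 + 6×19×34) mod 817 = 651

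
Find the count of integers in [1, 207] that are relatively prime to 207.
132

207 = 3^2 × 23
φ(n) = n × ∏(1 - 1/p) for each prime p dividing n
φ(207) = 207 × (1 - 1/3) × (1 - 1/23) = 132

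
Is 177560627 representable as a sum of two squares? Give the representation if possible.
Not possible

Factorization: 177560627 = 41 × 163^3
By Fermat: n is sum of two squares iff every prime p ≡ 3 (mod 4) appears to even power.
Prime(s) ≡ 3 (mod 4) with odd exponent: [(163, 3)]
Therefore 177560627 cannot be expressed as a² + b².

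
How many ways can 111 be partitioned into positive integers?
679903203

p(n) counts ways to write n as a sum of positive integers (order ignored).
Euler's pentagonal recurrence: p(k) = p(k-1) + p(k-2) - p(k-5) - p(k-7) + p(k-12) + p(k-15) - ... (offsets j(3j∓1)/2, signs ++--, p(0)=1, p(<0)=0).
DP table for k = 0..110: p(0)=1, p(1)=1, p(2)=2, p(3)=3, p(4)=5, p(5)=7, p(6)=11, p(7)=15, p(8)=22, p(9)=30, p(10)=42, p(11)=56, p(12)=77, p(13)=101, p(14)=135, p(15)=176, p(16)=231, p(17)=297, p(18)=385, p(19)=490, p(20)=627, p(21)=792, p(22)=1002, p(23)=1255, p(24)=1575, p(25)=1958, p(26)=2436, p(27)=3010, p(28)=3718, p(29)=4565, p(30)=5604, p(31)=6842, p(32)=8349, p(33)=10143, p(34)=12310, p(35)=14883, p(36)=17977, p(37)=21637, p(38)=26015, p(39)=31185, p(40)=37338, p(41)=44583, p(42)=53174, p(43)=63261, p(44)=75175, p(45)=89134, p(46)=105558, p(47)=124754, p(48)=147273, p(49)=173525, p(50)=204226, p(51)=239943, p(52)=281589, p(53)=329931, p(54)=386155, p(55)=451276, p(56)=526823, p(57)=614154, p(58)=715220, p(59)=831820, p(60)=966467, p(61)=1121505, p(62)=1300156, p(63)=1505499, p(64)=1741630, p(65)=2012558, p(66)=2323520, p(67)=2679689, p(68)=3087735, p(69)=3554345, p(70)=4087968, p(71)=4697205, p(72)=5392783, p(73)=6185689, p(74)=7089500, p(75)=8118264, p(76)=9289091, p(77)=10619863, p(78)=12132164, p(79)=13848650, p(80)=15796476, p(81)=18004327, p(82)=20506255, p(83)=23338469, p(84)=26543660, p(85)=30167357, p(86)=34262962, p(87)=38887673, p(88)=44108109, p(89)=49995925, p(90)=56634173, p(91)=64112359, p(92)=72533807, p(93)=82010177, p(94)=92669720, p(95)=104651419, p(96)=118114304, p(97)=133230930, p(98)=150198136, p(99)=169229875, p(100)=190569292, p(101)=214481126, p(102)=241265379, p(103)=271248950, p(104)=304801365, p(105)=342325709, p(106)=384276336, p(107)=431149389, p(108)=483502844, p(109)=541946240, p(110)=607163746.
Final step: p(111) = p(110) + p(109) - p(106) - p(104) + p(99) + p(96) - p(89) - p(85) + p(76) + p(71) - p(60) - p(54) + p(41) + p(34) - p(19) - p(11)
= 607163746 + 541946240 - 384276336 - 304801365 + 169229875 + 118114304 - 49995925 - 30167357 + 9289091 + 4697205 - 966467 - 386155 + 44583 + 12310 - 490 - 56
= 679903203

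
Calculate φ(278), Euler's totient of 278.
138

278 = 2 × 139
φ(n) = n × ∏(1 - 1/p) for each prime p dividing n
φ(278) = 278 × (1 - 1/2) × (1 - 1/139) = 138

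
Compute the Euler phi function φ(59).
58

59 = 59
φ(n) = n × ∏(1 - 1/p) for each prime p dividing n
φ(59) = 59 × (1 - 1/59) = 58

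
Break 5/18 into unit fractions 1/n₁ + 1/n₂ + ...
1/4 + 1/36

Greedy algorithm:
5/18: ceiling(18/5) = 4, use 1/4
1/36: ceiling(36/1) = 36, use 1/36
Result: 5/18 = 1/4 + 1/36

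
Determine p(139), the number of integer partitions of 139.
13610949895

p(n) counts ways to write n as a sum of positive integers (order ignored).
Euler's pentagonal recurrence: p(k) = p(k-1) + p(k-2) - p(k-5) - p(k-7) + p(k-12) + p(k-15) - ... (offsets j(3j∓1)/2, signs ++--, p(0)=1, p(<0)=0).
DP table for k = 0..138: p(0)=1, p(1)=1, p(2)=2, p(3)=3, p(4)=5, p(5)=7, p(6)=11, p(7)=15, p(8)=22, p(9)=30, p(10)=42, p(11)=56, p(12)=77, p(13)=101, p(14)=135, p(15)=176, p(16)=231, p(17)=297, p(18)=385, p(19)=490, p(20)=627, p(21)=792, p(22)=1002, p(23)=1255, p(24)=1575, p(25)=1958, p(26)=2436, p(27)=3010, p(28)=3718, p(29)=4565, p(30)=5604, p(31)=6842, p(32)=8349, p(33)=10143, p(34)=12310, p(35)=14883, p(36)=17977, p(37)=21637, p(38)=26015, p(39)=31185, p(40)=37338, p(41)=44583, p(42)=53174, p(43)=63261, p(44)=75175, p(45)=89134, p(46)=105558, p(47)=124754, p(48)=147273, p(49)=173525, p(50)=204226, p(51)=239943, p(52)=281589, p(53)=329931, p(54)=386155, p(55)=451276, p(56)=526823, p(57)=614154, p(58)=715220, p(59)=831820, p(60)=966467, p(61)=1121505, p(62)=1300156, p(63)=1505499, p(64)=1741630, p(65)=2012558, p(66)=2323520, p(67)=2679689, p(68)=3087735, p(69)=3554345, p(70)=4087968, p(71)=4697205, p(72)=5392783, p(73)=6185689, p(74)=7089500, p(75)=8118264, p(76)=9289091, p(77)=10619863, p(78)=12132164, p(79)=13848650, p(80)=15796476, p(81)=18004327, p(82)=20506255, p(83)=23338469, p(84)=26543660, p(85)=30167357, p(86)=34262962, p(87)=38887673, p(88)=44108109, p(89)=49995925, p(90)=56634173, p(91)=64112359, p(92)=72533807, p(93)=82010177, p(94)=92669720, p(95)=104651419, p(96)=118114304, p(97)=133230930, p(98)=150198136, p(99)=169229875, p(100)=190569292, p(101)=214481126, p(102)=241265379, p(103)=271248950, p(104)=304801365, p(105)=342325709, p(106)=384276336, p(107)=431149389, p(108)=483502844, p(109)=541946240, p(110)=607163746, p(111)=679903203, p(112)=761002156, p(113)=851376628, p(114)=952050665, p(115)=1064144451, p(116)=1188908248, p(117)=1327710076, p(118)=1482074143, p(119)=1653668665, p(120)=1844349560, p(121)=2056148051, p(122)=2291320912, p(123)=2552338241, p(124)=2841940500, p(125)=3163127352, p(126)=3519222692, p(127)=3913864295, p(128)=4351078600, p(129)=4835271870, p(130)=5371315400, p(131)=5964539504, p(132)=6620830889, p(133)=7346629512, p(134)=8149040695, p(135)=9035836076, p(136)=10015581680, p(137)=11097645016, p(138)=12292341831.
Final step: p(139) = p(138) + p(137) - p(134) - p(132) + p(127) + p(124) - p(117) - p(113) + p(104) + p(99) - p(88) - p(82) + p(69) + p(62) - p(47) - p(39) + p(22) + p(13)
= 12292341831 + 11097645016 - 8149040695 - 6620830889 + 3913864295 + 2841940500 - 1327710076 - 851376628 + 304801365 + 169229875 - 44108109 - 20506255 + 3554345 + 1300156 - 124754 - 31185 + 1002 + 101
= 13610949895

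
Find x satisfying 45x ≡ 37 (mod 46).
x ≡ 9 (mod 46)

gcd(45, 46) = 1, which divides 37, so solutions exist.
Find 45^(-1) mod 46 by the extended Euclidean algorithm:
46 = 1 × 45 + 1  ⟹  1 = (1)·46 + (-1)·45
So (-1)·45 ≡ 1 (mod 46), i.e. 45^(-1) ≡ -1 ≡ 45 (mod 46).
x ≡ 45 × 37 = 1665 ≡ 9 (mod 46).
Check: 45 × 9 = 405 ≡ 37 (mod 46).
Unique solution: x ≡ 9 (mod 46)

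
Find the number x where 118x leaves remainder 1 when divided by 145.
102

gcd(118, 145) = 1, so the inverse exists.
Extended Euclidean algorithm on (145, 118):
145 = 1 × 118 + 27  ⟹  27 = (1)·145 + (-1)·118
118 = 4 × 27 + 10  ⟹  10 = (-4)·145 + (5)·118
27 = 2 × 10 + 7  ⟹  7 = (9)·145 + (-11)·118
10 = 1 × 7 + 3  ⟹  3 = (-13)·145 + (16)·118
7 = 2 × 3 + 1  ⟹  1 = (35)·145 + (-43)·118
So (-43)·118 ≡ 1 (mod 145), i.e. 118^(-1) ≡ -43 ≡ 102 (mod 145).
Check: 118 × 102 = 12036 ≡ 1 (mod 145)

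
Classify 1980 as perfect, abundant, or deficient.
abundant

Proper divisors of 1980: sum = 1 + 2 + 3 + 4 + 5 + 6 + 9 + 10 + ... + 396 + 495 + 660 + 990 (35 divisors) = 4572
Since 4572 > 1980, 1980 is abundant.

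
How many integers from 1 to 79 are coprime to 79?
78

79 = 79
φ(n) = n × ∏(1 - 1/p) for each prime p dividing n
φ(79) = 79 × (1 - 1/79) = 78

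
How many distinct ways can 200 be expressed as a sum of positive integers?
3972999029388

p(n) counts ways to write n as a sum of positive integers (order ignored).
Euler's pentagonal recurrence: p(k) = p(k-1) + p(k-2) - p(k-5) - p(k-7) + p(k-12) + p(k-15) - ... (offsets j(3j∓1)/2, signs ++--, p(0)=1, p(<0)=0).
DP table for k = 0..199: p(0)=1, p(1)=1, p(2)=2, p(3)=3, p(4)=5, p(5)=7, p(6)=11, p(7)=15, p(8)=22, p(9)=30, p(10)=42, p(11)=56, p(12)=77, p(13)=101, p(14)=135, p(15)=176, p(16)=231, p(17)=297, p(18)=385, p(19)=490, p(20)=627, p(21)=792, p(22)=1002, p(23)=1255, p(24)=1575, p(25)=1958, p(26)=2436, p(27)=3010, p(28)=3718, p(29)=4565, p(30)=5604, p(31)=6842, p(32)=8349, p(33)=10143, p(34)=12310, p(35)=14883, p(36)=17977, p(37)=21637, p(38)=26015, p(39)=31185, p(40)=37338, p(41)=44583, p(42)=53174, p(43)=63261, p(44)=75175, p(45)=89134, p(46)=105558, p(47)=124754, p(48)=147273, p(49)=173525, p(50)=204226, p(51)=239943, p(52)=281589, p(53)=329931, p(54)=386155, p(55)=451276, p(56)=526823, p(57)=614154, p(58)=715220, p(59)=831820, p(60)=966467, p(61)=1121505, p(62)=1300156, p(63)=1505499, p(64)=1741630, p(65)=2012558, p(66)=2323520, p(67)=2679689, p(68)=3087735, p(69)=3554345, p(70)=4087968, p(71)=4697205, p(72)=5392783, p(73)=6185689, p(74)=7089500, p(75)=8118264, p(76)=9289091, p(77)=10619863, p(78)=12132164, p(79)=13848650, p(80)=15796476, p(81)=18004327, p(82)=20506255, p(83)=23338469, p(84)=26543660, p(85)=30167357, p(86)=34262962, p(87)=38887673, p(88)=44108109, p(89)=49995925, p(90)=56634173, p(91)=64112359, p(92)=72533807, p(93)=82010177, p(94)=92669720, p(95)=104651419, p(96)=118114304, p(97)=133230930, p(98)=150198136, p(99)=169229875, p(100)=190569292, p(101)=214481126, p(102)=241265379, p(103)=271248950, p(104)=304801365, p(105)=342325709, p(106)=384276336, p(107)=431149389, p(108)=483502844, p(109)=541946240, p(110)=607163746, p(111)=679903203, p(112)=761002156, p(113)=851376628, p(114)=952050665, p(115)=1064144451, p(116)=1188908248, p(117)=1327710076, p(118)=1482074143, p(119)=1653668665, p(120)=1844349560, p(121)=2056148051, p(122)=2291320912, p(123)=2552338241, p(124)=2841940500, p(125)=3163127352, p(126)=3519222692, p(127)=3913864295, p(128)=4351078600, p(129)=4835271870, p(130)=5371315400, p(131)=5964539504, p(132)=6620830889, p(133)=7346629512, p(134)=8149040695, p(135)=9035836076, p(136)=10015581680, p(137)=11097645016, p(138)=12292341831, p(139)=13610949895, p(140)=15065878135, p(141)=16670689208, p(142)=18440293320, p(143)=20390982757, p(144)=22540654445, p(145)=24908858009, p(146)=27517052599, p(147)=30388671978, p(148)=33549419497, p(149)=37027355200, p(150)=40853235313, p(151)=45060624582, p(152)=49686288421, p(153)=54770336324, p(154)=60356673280, p(155)=66493182097, p(156)=73232243759, p(157)=80630964769, p(158)=88751778802, p(159)=97662728555, p(160)=107438159466, p(161)=118159068427, p(162)=129913904637, p(163)=142798995930, p(164)=156919475295, p(165)=172389800255, p(166)=189334822579, p(167)=207890420102, p(168)=228204732751, p(169)=250438925115, p(170)=274768617130, p(171)=301384802048, p(172)=330495499613, p(173)=362326859895, p(174)=397125074750, p(175)=435157697830, p(176)=476715857290, p(177)=522115831195, p(178)=571701605655, p(179)=625846753120, p(180)=684957390936, p(181)=749474411781, p(182)=819876908323, p(183)=896684817527, p(184)=980462880430, p(185)=1071823774337, p(186)=1171432692373, p(187)=1280011042268, p(188)=1398341745571, p(189)=1527273599625, p(190)=1667727404093, p(191)=1820701100652, p(192)=1987276856363, p(193)=2168627105469, p(194)=2366022741845, p(195)=2580840212973, p(196)=2814570987591, p(197)=3068829878530, p(198)=3345365983698, p(199)=3646072432125.
Final step: p(200) = p(199) + p(198) - p(195) - p(193) + p(188) + p(185) - p(178) - p(174) + p(165) + p(160) - p(149) - p(143) + p(130) + p(123) - p(108) - p(100) + p(83) + p(74) - p(55) - p(45) + p(24) + p(13)
= 3646072432125 + 3345365983698 - 2580840212973 - 2168627105469 + 1398341745571 + 1071823774337 - 571701605655 - 397125074750 + 172389800255 + 107438159466 - 37027355200 - 20390982757 + 5371315400 + 2552338241 - 483502844 - 190569292 + 23338469 + 7089500 - 451276 - 89134 + 1575 + 101
= 3972999029388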